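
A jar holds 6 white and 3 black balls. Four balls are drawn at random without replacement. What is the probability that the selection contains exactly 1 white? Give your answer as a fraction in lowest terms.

There are C(9,4) = 126 ways to choose 4 from 9.
Selections with exactly 1 white: choose 1 of the 6 white and 3 of the 3 black, C(6,1)·C(3,3) = 6·1 = 6.
Probability = 6/126 = 1/21.

1/21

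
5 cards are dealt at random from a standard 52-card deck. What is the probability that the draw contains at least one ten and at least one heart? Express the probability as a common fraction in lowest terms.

There are C(52,5) = 2598960 possible draws.
By inclusion-exclusion on the complements, draws missing all tens or all hearts: C(48,5) + C(39,5) − C(36,5) = 1712304 + 575757 − 376992 = 1911069.
So draws with at least one of each: 2598960 − 1911069 = 687891, probability 687891/2598960 = 229297/866320.

229297/866320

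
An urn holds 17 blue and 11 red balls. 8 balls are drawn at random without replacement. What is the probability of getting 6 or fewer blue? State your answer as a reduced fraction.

There are C(28,8) = 3108105 ways to choose the 8.
Count the complement (more than 6 blue): C(17,7)·C(11,1) + C(17,8)·C(11,0) = 213928 + 24310 = 238238.
Probability = 1 − 238238/3108105 = 2869867/3108105 = 2867/3105.

2867/3105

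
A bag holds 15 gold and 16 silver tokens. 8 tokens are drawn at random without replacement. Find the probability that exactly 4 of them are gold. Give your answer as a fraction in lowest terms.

There are C(31,8) = 7888725 ways to choose 8 from 31.
Selections with exactly 4 gold: choose 4 of the 15 gold and 4 of the 16 silver, C(15,4)·C(16,4) = 1365·1820 = 2484300.
Probability = 2484300/7888725 = 2548/8091.

2548/8091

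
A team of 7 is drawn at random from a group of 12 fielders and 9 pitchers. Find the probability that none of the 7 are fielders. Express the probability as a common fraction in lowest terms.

1/3230

There are C(21,7) = 116280 possible selections.
Selections with no fielders (all pitchers): C(9,7) = 36.
Probability = 36/116280 = 1/3230.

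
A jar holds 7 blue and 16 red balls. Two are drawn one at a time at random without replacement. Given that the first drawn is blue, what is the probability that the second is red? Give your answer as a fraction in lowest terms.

8/11

After removing one blue, 22 remain: 6 blue and 16 red.
So the probability the next is red is 16/22 = 8/11.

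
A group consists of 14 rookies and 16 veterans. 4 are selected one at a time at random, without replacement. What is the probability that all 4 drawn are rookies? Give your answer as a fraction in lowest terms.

143/3915

Multiply the conditional probabilities at each draw: 14/30 · 13/29 · 12/28 · 11/27 = 24024/657720 = 143/3915.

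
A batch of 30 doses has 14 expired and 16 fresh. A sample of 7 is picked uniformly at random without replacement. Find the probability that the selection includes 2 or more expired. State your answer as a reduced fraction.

Total selections: C(30,7) = 2035800.
Count the complement (fewer than 2 expired): C(14,0)·C(16,7) + C(14,1)·C(16,6) = 11440 + 112112 = 123552.
Probability = 1 − 123552/2035800 = 1912248/2035800 = 681/725.

681/725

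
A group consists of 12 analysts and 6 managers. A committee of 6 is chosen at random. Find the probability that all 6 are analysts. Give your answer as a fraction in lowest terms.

There are C(18,6) = 18564 possible selections.
Selections with all analysts: C(12,6) = 924.
Probability = 924/18564 = 11/221.

11/221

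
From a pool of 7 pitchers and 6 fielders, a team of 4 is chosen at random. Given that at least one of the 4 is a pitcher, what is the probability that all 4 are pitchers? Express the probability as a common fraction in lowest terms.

Work in counts. Selections with at least one pitcher: C(13,4) − C(6,4) = 715 − 15 = 700.
Of those, selections where all 4 are pitchers: C(7,4) = 35.
Conditional probability = 35/700 = 1/20.

1/20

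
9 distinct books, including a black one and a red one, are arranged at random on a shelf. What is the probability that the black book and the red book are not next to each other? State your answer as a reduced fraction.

There are 9! = 362880 arrangements.
Arrangements with the black book and the red book adjacent: 2·8! = 80640.
So not adjacent: 362880 − 80640 = 282240, probability 282240/362880 = 7/9.

7/9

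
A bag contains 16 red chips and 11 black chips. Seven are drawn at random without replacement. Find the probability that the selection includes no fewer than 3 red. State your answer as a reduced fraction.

4166/4485

There are C(27,7) = 888030 ways to choose the 7.
Count the complement (fewer than 3 red): C(16,0)·C(11,7) + C(16,1)·C(11,6) + C(16,2)·C(11,5) = 330 + 7392 + 55440 = 63162.
Probability = 1 − 63162/888030 = 824868/888030 = 4166/4485.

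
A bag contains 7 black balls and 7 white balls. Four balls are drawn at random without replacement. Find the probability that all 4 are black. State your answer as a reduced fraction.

5/143

There are C(14,4) = 1001 possible selections.
Selections with all black: C(7,4) = 35.
Probability = 35/1001 = 5/143.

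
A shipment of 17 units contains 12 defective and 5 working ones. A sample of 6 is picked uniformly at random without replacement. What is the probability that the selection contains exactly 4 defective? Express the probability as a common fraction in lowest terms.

There are C(17,6) = 12376 ways to choose 6 from 17.
Selections with exactly 4 defective: choose 4 of the 12 defective and 2 of the 5 working, C(12,4)·C(5,2) = 495·10 = 4950.
Probability = 4950/12376 = 2475/6188.

2475/6188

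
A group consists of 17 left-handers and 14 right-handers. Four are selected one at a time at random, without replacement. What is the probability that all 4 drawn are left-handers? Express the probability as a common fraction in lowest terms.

68/899

Multiply the conditional probabilities at each draw: 17/31 · 16/30 · 15/29 · 14/28 = 57120/755160 = 68/899.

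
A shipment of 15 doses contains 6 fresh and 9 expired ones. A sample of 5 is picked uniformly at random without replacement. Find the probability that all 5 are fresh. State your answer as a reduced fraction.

2/1001

There are C(15,5) = 3003 possible selections.
Selections with all fresh: C(6,5) = 6.
Probability = 6/3003 = 2/1001.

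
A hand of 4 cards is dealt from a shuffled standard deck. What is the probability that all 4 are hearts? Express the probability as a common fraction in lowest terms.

11/4165

There are C(52,4) = 270725 possible 4-card hands.
Hands that are all hearts: C(13,4) = 715.
Probability = 715/270725 = 11/4165.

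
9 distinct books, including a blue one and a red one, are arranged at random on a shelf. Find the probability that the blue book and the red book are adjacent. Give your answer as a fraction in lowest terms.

2/9

There are 9! = 362880 arrangements.
Treat the blue book and the red book as a block: 8! arrangements of the blocks × 2 orders within the block = 2·40320 = 80640.
Probability = 80640/362880 = 2/9.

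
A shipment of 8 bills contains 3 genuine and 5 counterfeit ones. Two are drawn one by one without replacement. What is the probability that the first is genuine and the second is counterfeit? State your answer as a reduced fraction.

Multiply the conditional probabilities at each draw: 3/8 · 5/7 = 15/56.

15/56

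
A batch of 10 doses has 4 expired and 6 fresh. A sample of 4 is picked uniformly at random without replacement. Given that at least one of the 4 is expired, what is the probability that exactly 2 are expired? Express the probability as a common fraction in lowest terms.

6/13

Work in counts. Selections with at least one expired: C(10,4) − C(6,4) = 210 − 15 = 195.
Of those, selections where exactly 2 are expired: C(4,2)·C(6,2) = 6·15 = 90.
Conditional probability = 90/195 = 6/13.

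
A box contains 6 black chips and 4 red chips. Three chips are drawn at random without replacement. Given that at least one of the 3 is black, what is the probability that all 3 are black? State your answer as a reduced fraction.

Work in counts. Selections with at least one black: C(10,3) − C(4,3) = 120 − 4 = 116.
Of those, selections where all 3 are black: C(6,3) = 20.
Conditional probability = 20/116 = 5/29.

5/29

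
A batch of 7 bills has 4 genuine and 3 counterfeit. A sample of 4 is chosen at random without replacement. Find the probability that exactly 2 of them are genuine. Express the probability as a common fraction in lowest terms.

Total number of selections: C(7,4) = 35.
Selections with exactly 2 genuine: choose 2 of the 4 genuine and 2 of the 3 counterfeit, C(4,2)·C(3,2) = 6·3 = 18.
Probability = 18/35.

18/35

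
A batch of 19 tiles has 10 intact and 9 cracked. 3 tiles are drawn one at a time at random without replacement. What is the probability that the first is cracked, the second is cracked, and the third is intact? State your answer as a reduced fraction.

Multiply the conditional probabilities at each draw: 9/19 · 8/18 · 10/17 = 720/5814 = 40/323.

40/323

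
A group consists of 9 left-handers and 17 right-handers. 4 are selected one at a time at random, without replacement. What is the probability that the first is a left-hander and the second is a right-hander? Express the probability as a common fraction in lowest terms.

Multiply the conditional probabilities at each draw: 9/26 · 17/25 = 153/650.

153/650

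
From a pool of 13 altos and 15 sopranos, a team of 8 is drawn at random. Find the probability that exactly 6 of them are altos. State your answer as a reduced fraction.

Total number of selections: C(28,8) = 3108105.
Selections with exactly 6 altos: choose 6 of the 13 altos and 2 of the 15 sopranos, C(13,6)·C(15,2) = 1716·105 = 180180.
Probability = 180180/3108105 = 4/69.

4/69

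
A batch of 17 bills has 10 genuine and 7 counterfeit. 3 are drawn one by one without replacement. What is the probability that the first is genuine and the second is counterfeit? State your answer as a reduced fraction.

35/136

Multiply the conditional probabilities at each draw: 10/17 · 7/16 = 70/272 = 35/136.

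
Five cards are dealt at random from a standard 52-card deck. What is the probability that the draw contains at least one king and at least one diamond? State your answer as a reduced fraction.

229297/866320

There are C(52,5) = 2598960 possible draws.
By inclusion-exclusion on the complements, draws missing all kings or all diamonds: C(48,5) + C(39,5) − C(36,5) = 1712304 + 575757 − 376992 = 1911069.
So draws with at least one of each: 2598960 − 1911069 = 687891, probability 687891/2598960 = 229297/866320.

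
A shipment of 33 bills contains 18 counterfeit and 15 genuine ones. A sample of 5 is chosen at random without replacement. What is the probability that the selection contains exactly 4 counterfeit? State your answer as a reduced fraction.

There are C(33,5) = 237336 ways to choose 5 from 33.
Selections with exactly 4 counterfeit: choose 4 of the 18 counterfeit and 1 of the 15 genuine, C(18,4)·C(15,1) = 3060·15 = 45900.
Probability = 45900/237336 = 3825/19778.

3825/19778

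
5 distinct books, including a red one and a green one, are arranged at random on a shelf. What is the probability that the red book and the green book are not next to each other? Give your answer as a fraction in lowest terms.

3/5

There are 5! = 120 arrangements.
Arrangements with the red book and the green book adjacent: 2·4! = 48.
So not adjacent: 120 − 48 = 72, probability 72/120 = 3/5.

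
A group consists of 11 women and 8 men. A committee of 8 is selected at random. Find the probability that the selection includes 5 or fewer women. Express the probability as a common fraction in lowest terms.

6649/8398

Total selections: C(19,8) = 75582.
Count the complement (more than 5 women): C(11,6)·C(8,2) + C(11,7)·C(8,1) + C(11,8)·C(8,0) = 12936 + 2640 + 165 = 15741.
Probability = 1 − 15741/75582 = 59841/75582 = 6649/8398.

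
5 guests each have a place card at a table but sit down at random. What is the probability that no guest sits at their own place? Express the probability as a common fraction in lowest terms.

11/30

There are 5! = 120 seatings.
By inclusion-exclusion, seatings with no fixed points: C(5,0)·5! − C(5,1)·4! + C(5,2)·3! − C(5,3)·2! + C(5,4)·1! − C(5,5)·0! = 44.
Probability = 44/120 = 11/30.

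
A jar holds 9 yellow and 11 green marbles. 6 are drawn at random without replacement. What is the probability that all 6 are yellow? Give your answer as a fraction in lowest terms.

There are C(20,6) = 38760 possible selections.
Selections with all yellow: C(9,6) = 84.
Probability = 84/38760 = 7/3230.

7/3230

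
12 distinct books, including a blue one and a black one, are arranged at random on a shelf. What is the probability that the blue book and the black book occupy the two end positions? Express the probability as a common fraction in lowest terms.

There are 12! = 479001600 arrangements.
Place the blue book and the black book at the ends in 2 ways, arrange the remaining 10 in 10! = 3628800 ways: 2·3628800 = 7257600.
Probability = 7257600/479001600 = 1/66.

1/66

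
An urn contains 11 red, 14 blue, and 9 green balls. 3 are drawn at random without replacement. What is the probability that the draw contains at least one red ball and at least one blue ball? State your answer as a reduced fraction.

287/544

There are C(34,3) = 5984 possible draws.
By inclusion-exclusion on the complements, draws missing all red or all blue: C(23,3) + C(20,3) − C(9,3) = 1771 + 1140 − 84 = 2827.
So draws with at least one of each: 5984 − 2827 = 3157, probability 3157/5984 = 287/544.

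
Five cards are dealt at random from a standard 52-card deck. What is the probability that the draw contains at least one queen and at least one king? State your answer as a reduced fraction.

6509/64974

There are C(52,5) = 2598960 possible draws.
By inclusion-exclusion on the complements, draws missing all queens or all kings: C(48,5) + C(48,5) − C(44,5) = 1712304 + 1712304 − 1086008 = 2338600.
So draws with at least one of each: 2598960 − 2338600 = 260360, probability 260360/2598960 = 6509/64974.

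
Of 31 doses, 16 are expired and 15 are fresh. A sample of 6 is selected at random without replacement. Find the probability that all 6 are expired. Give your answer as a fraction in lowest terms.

88/8091

There are C(31,6) = 736281 possible selections.
Selections with all expired: C(16,6) = 8008.
Probability = 8008/736281 = 88/8091.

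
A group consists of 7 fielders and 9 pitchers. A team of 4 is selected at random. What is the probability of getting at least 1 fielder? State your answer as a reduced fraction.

121/130

There are C(16,4) = 1820 ways to choose the 4.
The complement is all 4 are pitchers: C(9,4) = 126.
Probability = 1 − 126/1820 = 1694/1820 = 121/130.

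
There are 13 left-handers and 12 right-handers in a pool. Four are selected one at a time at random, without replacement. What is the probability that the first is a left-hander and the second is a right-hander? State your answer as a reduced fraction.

Multiply the conditional probabilities at each draw: 13/25 · 12/24 = 156/600 = 13/50.

13/50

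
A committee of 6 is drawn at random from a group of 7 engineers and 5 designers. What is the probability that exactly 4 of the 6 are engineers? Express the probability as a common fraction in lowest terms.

Total number of selections: C(12,6) = 924.
Selections with exactly 4 engineers: choose 4 of the 7 engineers and 2 of the 5 designers, C(7,4)·C(5,2) = 35·10 = 350.
Probability = 350/924 = 25/66.

25/66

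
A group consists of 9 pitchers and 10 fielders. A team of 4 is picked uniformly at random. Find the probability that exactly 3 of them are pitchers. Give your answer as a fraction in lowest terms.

There are C(19,4) = 3876 ways to choose 4 from 19.
Selections with exactly 3 pitchers: choose 3 of the 9 pitchers and 1 of the 10 fielders, C(9,3)·C(10,1) = 84·10 = 840.
Probability = 840/3876 = 70/323.

70/323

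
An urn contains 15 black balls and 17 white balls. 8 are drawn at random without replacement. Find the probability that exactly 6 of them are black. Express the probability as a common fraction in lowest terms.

There are C(32,8) = 10518300 ways to choose 8 from 32.
Selections with exactly 6 black: choose 6 of the 15 black and 2 of the 17 white, C(15,6)·C(17,2) = 5005·136 = 680680.
Probability = 680680/10518300 = 2618/40455.

2618/40455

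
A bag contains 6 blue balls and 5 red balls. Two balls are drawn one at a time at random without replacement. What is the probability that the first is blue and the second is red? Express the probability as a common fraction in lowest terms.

Multiply the conditional probabilities at each draw: 6/11 · 5/10 = 30/110 = 3/11.

3/11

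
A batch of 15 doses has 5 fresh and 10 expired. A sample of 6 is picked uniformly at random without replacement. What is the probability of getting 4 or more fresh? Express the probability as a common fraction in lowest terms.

Total selections: C(15,6) = 5005.
Favorable selections (4 or more fresh): C(5,4)·C(10,2) + C(5,5)·C(10,1) = 225 + 10 = 235.
Probability = 235/5005 = 47/1001.

47/1001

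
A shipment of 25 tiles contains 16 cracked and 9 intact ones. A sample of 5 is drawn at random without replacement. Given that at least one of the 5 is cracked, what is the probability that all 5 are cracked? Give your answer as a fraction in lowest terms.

52/631

Work in counts. Selections with at least one cracked: C(25,5) − C(9,5) = 53130 − 126 = 53004.
Of those, selections where all 5 are cracked: C(16,5) = 4368.
Conditional probability = 4368/53004 = 52/631.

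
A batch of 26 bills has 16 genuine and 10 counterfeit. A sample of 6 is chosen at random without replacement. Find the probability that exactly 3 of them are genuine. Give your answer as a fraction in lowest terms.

There are C(26,6) = 230230 ways to choose 6 from 26.
Selections with exactly 3 genuine: choose 3 of the 16 genuine and 3 of the 10 counterfeit, C(16,3)·C(10,3) = 560·120 = 67200.
Probability = 67200/230230 = 960/3289.

960/3289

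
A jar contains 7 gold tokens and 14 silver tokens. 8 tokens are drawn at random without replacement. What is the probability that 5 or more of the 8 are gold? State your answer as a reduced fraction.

79/1938

Total selections: C(21,8) = 203490.
Favorable selections (5 or more gold): C(7,5)·C(14,3) + C(7,6)·C(14,2) + C(7,7)·C(14,1) = 7644 + 637 + 14 = 8295.
Probability = 8295/203490 = 79/1938.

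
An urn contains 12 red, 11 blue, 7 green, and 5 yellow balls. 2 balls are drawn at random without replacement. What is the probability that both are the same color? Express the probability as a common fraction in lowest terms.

152/595

There are C(35,2) = 595 ways to draw 2 balls.
All same color: C(12,2) + C(11,2) + C(7,2) + C(5,2) = 66 + 55 + 21 + 10 = 152.
Probability = 152/595.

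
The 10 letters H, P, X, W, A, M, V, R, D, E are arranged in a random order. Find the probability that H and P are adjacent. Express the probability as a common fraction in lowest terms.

1/5

There are 10! = 3628800 arrangements.
Treat H and P as a block: 9! arrangements of the blocks × 2 orders within the block = 2·362880 = 725760.
Probability = 725760/3628800 = 1/5.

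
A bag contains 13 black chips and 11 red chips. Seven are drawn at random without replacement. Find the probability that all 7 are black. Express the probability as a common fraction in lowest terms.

There are C(24,7) = 346104 possible selections.
Selections with all black: C(13,7) = 1716.
Probability = 1716/346104 = 13/2622.

13/2622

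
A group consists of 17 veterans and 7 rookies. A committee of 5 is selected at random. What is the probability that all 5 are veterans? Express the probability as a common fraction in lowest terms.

There are C(24,5) = 42504 possible selections.
Selections with all veterans: C(17,5) = 6188.
Probability = 6188/42504 = 221/1518.

221/1518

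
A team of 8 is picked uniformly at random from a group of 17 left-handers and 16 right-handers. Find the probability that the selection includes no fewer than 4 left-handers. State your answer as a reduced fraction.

123301/178002

Total selections: C(33,8) = 13884156.
Favorable selections (no fewer than 4 left-handers): C(17,4)·C(16,4) + C(17,5)·C(16,3) + C(17,6)·C(16,2) + C(17,7)·C(16,1) + C(17,8)·C(16,0) = 4331600 + 3465280 + 1485120 + 311168 + 24310 = 9617478.
Probability = 9617478/13884156 = 123301/178002.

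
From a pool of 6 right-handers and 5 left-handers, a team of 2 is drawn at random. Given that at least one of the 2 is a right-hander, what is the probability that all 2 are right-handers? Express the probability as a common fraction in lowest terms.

Work in counts. Selections with at least one right-hander: C(11,2) − C(5,2) = 55 − 10 = 45.
Of those, selections where all 2 are right-handers: C(6,2) = 15.
Conditional probability = 15/45 = 1/3.

1/3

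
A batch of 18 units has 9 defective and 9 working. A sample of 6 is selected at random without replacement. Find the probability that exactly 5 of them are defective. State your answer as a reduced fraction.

There are C(18,6) = 18564 ways to choose 6 from 18.
Selections with exactly 5 defective: choose 5 of the 9 defective and 1 of the 9 working, C(9,5)·C(9,1) = 126·9 = 1134.
Probability = 1134/18564 = 27/442.

27/442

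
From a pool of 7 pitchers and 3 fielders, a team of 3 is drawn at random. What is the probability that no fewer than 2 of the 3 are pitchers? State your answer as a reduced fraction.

49/60

Total selections: C(10,3) = 120.
Favorable selections (no fewer than 2 pitchers): C(7,2)·C(3,1) + C(7,3)·C(3,0) = 63 + 35 = 98.
Probability = 98/120 = 49/60.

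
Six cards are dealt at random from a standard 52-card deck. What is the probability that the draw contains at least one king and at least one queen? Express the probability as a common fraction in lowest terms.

There are C(52,6) = 20358520 possible draws.
By inclusion-exclusion on the complements, draws missing all kings or all queens: C(48,6) + C(48,6) − C(44,6) = 12271512 + 12271512 − 7059052 = 17483972.
So draws with at least one of each: 20358520 − 17483972 = 2874548, probability 2874548/20358520 = 718637/5089630.

718637/5089630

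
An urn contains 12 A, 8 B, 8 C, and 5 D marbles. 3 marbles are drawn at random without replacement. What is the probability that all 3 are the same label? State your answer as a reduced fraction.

There are C(33,3) = 5456 ways to draw 3 marbles.
All same label: C(12,3) + C(8,3) + C(8,3) + C(5,3) = 220 + 56 + 56 + 10 = 342.
Probability = 342/5456 = 171/2728.

171/2728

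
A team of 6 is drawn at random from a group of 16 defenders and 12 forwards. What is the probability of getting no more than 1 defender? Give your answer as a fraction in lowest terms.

1133/31395

There are C(28,6) = 376740 ways to choose the 6.
Favorable selections (no more than 1 defender): C(16,0)·C(12,6) + C(16,1)·C(12,5) = 924 + 12672 = 13596.
Probability = 13596/376740 = 1133/31395.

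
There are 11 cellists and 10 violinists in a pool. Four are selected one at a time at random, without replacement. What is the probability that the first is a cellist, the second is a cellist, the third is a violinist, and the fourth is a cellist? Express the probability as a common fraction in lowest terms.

Multiply the conditional probabilities at each draw: 11/21 · 10/20 · 10/19 · 9/18 = 9900/143640 = 55/798.

55/798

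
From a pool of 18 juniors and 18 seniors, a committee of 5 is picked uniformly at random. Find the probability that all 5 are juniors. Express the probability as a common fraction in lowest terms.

1/44

There are C(36,5) = 376992 possible selections.
Selections with all juniors: C(18,5) = 8568.
Probability = 8568/376992 = 1/44.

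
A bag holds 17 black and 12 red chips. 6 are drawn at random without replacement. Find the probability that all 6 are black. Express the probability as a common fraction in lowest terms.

34/1305

There are C(29,6) = 475020 possible selections.
Selections with all black: C(17,6) = 12376.
Probability = 12376/475020 = 34/1305.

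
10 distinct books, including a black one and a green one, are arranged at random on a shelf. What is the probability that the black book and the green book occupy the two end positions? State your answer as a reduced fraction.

There are 10! = 3628800 arrangements.
Place the black book and the green book at the ends in 2 ways, arrange the remaining 8 in 8! = 40320 ways: 2·40320 = 80640.
Probability = 80640/3628800 = 1/45.

1/45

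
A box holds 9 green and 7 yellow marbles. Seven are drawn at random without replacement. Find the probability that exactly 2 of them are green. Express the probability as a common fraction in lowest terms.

The sample space is all 7-subsets of the 16: C(16,7) = 11440.
Selections with exactly 2 green: choose 2 of the 9 green and 5 of the 7 yellow, C(9,2)·C(7,5) = 36·21 = 756.
Probability = 756/11440 = 189/2860.

189/2860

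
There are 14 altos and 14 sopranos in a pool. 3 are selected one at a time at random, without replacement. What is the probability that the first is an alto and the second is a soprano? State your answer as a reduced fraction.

Multiply the conditional probabilities at each draw: 14/28 · 14/27 = 196/756 = 7/27.

7/27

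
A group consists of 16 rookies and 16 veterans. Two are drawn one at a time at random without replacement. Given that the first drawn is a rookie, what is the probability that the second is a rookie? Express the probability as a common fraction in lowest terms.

15/31

After removing one rookie, 31 remain: 15 rookies and 16 veterans.
So the probability the next is a rookie is 15/31.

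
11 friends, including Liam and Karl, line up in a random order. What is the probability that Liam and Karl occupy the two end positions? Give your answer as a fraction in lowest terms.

1/55

There are 11! = 39916800 arrangements.
Place Liam and Karl at the ends in 2 ways, arrange the remaining 9 in 9! = 362880 ways: 2·362880 = 725760.
Probability = 725760/39916800 = 1/55.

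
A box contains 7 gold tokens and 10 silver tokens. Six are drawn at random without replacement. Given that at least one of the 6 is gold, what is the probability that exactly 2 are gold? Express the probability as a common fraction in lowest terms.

Work in counts. Selections with at least one gold: C(17,6) − C(10,6) = 12376 − 210 = 12166.
Of those, selections where exactly 2 are gold: C(7,2)·C(10,4) = 21·210 = 4410.
Conditional probability = 4410/12166 = 315/869.

315/869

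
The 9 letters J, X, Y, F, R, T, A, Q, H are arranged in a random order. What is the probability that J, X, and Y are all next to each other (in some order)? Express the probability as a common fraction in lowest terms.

1/12

There are 9! = 362880 arrangements.
Treat the three as one block: 7! placements × 3! orders within the block = 5040·6 = 30240.
Probability = 30240/362880 = 1/12.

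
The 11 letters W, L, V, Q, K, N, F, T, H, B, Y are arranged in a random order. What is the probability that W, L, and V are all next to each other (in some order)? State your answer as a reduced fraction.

3/55

There are 11! = 39916800 arrangements.
Treat the three as one block: 9! placements × 3! orders within the block = 362880·6 = 2177280.
Probability = 2177280/39916800 = 3/55.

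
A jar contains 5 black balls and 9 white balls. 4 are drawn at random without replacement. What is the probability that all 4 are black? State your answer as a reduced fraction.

There are C(14,4) = 1001 possible selections.
Selections with all black: C(5,4) = 5.
Probability = 5/1001.

5/1001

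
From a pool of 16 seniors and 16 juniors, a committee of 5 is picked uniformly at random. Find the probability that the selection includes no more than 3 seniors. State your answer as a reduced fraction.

There are C(32,5) = 201376 ways to choose the 5.
Count the complement (more than 3 seniors): C(16,4)·C(16,1) + C(16,5)·C(16,0) = 29120 + 4368 = 33488.
Probability = 1 − 33488/201376 = 167888/201376 = 1499/1798.

1499/1798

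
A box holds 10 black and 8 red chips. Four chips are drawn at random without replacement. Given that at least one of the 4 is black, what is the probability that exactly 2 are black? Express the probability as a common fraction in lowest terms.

Work in counts. Selections with at least one black: C(18,4) − C(8,4) = 3060 − 70 = 2990.
Of those, selections where exactly 2 are black: C(10,2)·C(8,2) = 45·28 = 1260.
Conditional probability = 1260/2990 = 126/299.

126/299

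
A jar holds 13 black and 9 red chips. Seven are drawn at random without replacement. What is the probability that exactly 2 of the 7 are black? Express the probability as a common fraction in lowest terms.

The sample space is all 7-subsets of the 22: C(22,7) = 170544.
Selections with exactly 2 black: choose 2 of the 13 black and 5 of the 9 red, C(13,2)·C(9,5) = 78·126 = 9828.
Probability = 9828/170544 = 819/14212.

819/14212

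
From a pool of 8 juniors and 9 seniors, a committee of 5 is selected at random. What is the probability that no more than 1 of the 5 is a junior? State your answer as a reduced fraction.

Total selections: C(17,5) = 6188.
Favorable selections (no more than 1 junior): C(8,0)·C(9,5) + C(8,1)·C(9,4) = 126 + 1008 = 1134.
Probability = 1134/6188 = 81/442.

81/442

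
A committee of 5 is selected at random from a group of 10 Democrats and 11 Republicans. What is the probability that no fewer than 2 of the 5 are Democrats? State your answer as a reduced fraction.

Total selections: C(21,5) = 20349.
Favorable selections (no fewer than 2 Democrats): C(10,2)·C(11,3) + C(10,3)·C(11,2) + C(10,4)·C(11,1) + C(10,5)·C(11,0) = 7425 + 6600 + 2310 + 252 = 16587.
Probability = 16587/20349 = 97/119.

97/119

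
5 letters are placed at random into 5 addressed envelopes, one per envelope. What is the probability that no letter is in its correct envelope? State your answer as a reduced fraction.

11/30

There are 5! = 120 assignments.
By inclusion-exclusion, assignments with no fixed points: C(5,0)·5! − C(5,1)·4! + C(5,2)·3! − C(5,3)·2! + C(5,4)·1! − C(5,5)·0! = 44.
Probability = 44/120 = 11/30.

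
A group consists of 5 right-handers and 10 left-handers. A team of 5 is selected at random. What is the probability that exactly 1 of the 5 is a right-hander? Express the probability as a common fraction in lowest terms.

There are C(15,5) = 3003 ways to choose 5 from 15.
Selections with exactly 1 right-hander: choose 1 of the 5 right-handers and 4 of the 10 left-handers, C(5,1)·C(10,4) = 5·210 = 1050.
Probability = 1050/3003 = 50/143.

50/143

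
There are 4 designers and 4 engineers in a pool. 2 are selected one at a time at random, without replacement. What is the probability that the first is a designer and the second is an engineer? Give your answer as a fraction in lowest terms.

Multiply the conditional probabilities at each draw: 4/8 · 4/7 = 16/56 = 2/7.

2/7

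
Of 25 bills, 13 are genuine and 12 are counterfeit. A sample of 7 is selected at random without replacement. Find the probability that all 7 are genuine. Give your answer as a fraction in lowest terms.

39/10925

There are C(25,7) = 480700 possible selections.
Selections with all genuine: C(13,7) = 1716.
Probability = 1716/480700 = 39/10925.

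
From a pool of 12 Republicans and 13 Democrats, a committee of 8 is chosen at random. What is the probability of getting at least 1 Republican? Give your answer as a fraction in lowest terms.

Total selections: C(25,8) = 1081575.
The complement is all 8 are Democrats: C(13,8) = 1287.
Probability = 1 − 1287/1081575 = 1080288/1081575 = 10912/10925.

10912/10925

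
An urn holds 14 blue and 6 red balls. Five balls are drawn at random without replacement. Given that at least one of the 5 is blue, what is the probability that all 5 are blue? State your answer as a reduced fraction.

Work in counts. Selections with at least one blue: C(20,5) − C(6,5) = 15504 − 6 = 15498.
Of those, selections where all 5 are blue: C(14,5) = 2002.
Conditional probability = 2002/15498 = 143/1107.

143/1107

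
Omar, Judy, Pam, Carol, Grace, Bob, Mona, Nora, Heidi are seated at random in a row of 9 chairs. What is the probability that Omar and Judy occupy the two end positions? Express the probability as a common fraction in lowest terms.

1/36

There are 9! = 362880 arrangements.
Place Omar and Judy at the ends in 2 ways, arrange the remaining 7 in 7! = 5040 ways: 2·5040 = 10080.
Probability = 10080/362880 = 1/36.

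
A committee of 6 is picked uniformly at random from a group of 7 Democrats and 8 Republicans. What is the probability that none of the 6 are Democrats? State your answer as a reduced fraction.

There are C(15,6) = 5005 possible selections.
Selections with no Democrats (all Republicans): C(8,6) = 28.
Probability = 28/5005 = 4/715.

4/715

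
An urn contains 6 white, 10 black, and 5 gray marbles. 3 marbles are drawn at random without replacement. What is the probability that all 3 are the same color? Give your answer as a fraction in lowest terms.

15/133

There are C(21,3) = 1330 ways to draw 3 marbles.
All same color: C(6,3) + C(10,3) + C(5,3) = 20 + 120 + 10 = 150.
Probability = 150/1330 = 15/133.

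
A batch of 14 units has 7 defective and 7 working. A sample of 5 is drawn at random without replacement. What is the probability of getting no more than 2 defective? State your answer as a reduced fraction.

1/2

There are C(14,5) = 2002 ways to choose the 5.
Favorable selections (no more than 2 defective): C(7,0)·C(7,5) + C(7,1)·C(7,4) + C(7,2)·C(7,3) = 21 + 245 + 735 = 1001.
Probability = 1001/2002 = 1/2.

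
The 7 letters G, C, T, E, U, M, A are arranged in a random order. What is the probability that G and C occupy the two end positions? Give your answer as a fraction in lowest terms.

1/21

There are 7! = 5040 arrangements.
Place G and C at the ends in 2 ways, arrange the remaining 5 in 5! = 120 ways: 2·120 = 240.
Probability = 240/5040 = 1/21.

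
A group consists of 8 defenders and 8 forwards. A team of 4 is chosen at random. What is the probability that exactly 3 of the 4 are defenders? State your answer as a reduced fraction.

16/65

There are C(16,4) = 1820 ways to choose 4 from 16.
Selections with exactly 3 defenders: choose 3 of the 8 defenders and 1 of the 8 forwards, C(8,3)·C(8,1) = 56·8 = 448.
Probability = 448/1820 = 16/65.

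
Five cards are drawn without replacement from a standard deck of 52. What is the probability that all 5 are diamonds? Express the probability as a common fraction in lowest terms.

33/66640

There are C(52,5) = 2598960 possible 5-card hands.
Hands that are all diamonds: C(13,5) = 1287.
Probability = 1287/2598960 = 33/66640.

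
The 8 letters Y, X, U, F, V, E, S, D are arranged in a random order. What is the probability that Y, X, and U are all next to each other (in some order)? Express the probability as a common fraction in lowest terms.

3/28

There are 8! = 40320 arrangements.
Treat the three as one block: 6! placements × 3! orders within the block = 720·6 = 4320.
Probability = 4320/40320 = 3/28.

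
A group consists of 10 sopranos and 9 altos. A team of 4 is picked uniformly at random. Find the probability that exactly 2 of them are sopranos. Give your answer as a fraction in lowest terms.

There are C(19,4) = 3876 ways to choose 4 from 19.
Selections with exactly 2 sopranos: choose 2 of the 10 sopranos and 2 of the 9 altos, C(10,2)·C(9,2) = 45·36 = 1620.
Probability = 1620/3876 = 135/323.

135/323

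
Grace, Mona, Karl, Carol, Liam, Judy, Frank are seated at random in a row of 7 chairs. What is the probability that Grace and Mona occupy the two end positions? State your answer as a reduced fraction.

There are 7! = 5040 arrangements.
Place Grace and Mona at the ends in 2 ways, arrange the remaining 5 in 5! = 120 ways: 2·120 = 240.
Probability = 240/5040 = 1/21.

1/21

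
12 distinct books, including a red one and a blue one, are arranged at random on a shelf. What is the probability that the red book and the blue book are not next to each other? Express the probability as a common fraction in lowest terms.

There are 12! = 479001600 arrangements.
Arrangements with the red book and the blue book adjacent: 2·11! = 79833600.
So not adjacent: 479001600 − 79833600 = 399168000, probability 399168000/479001600 = 5/6.

5/6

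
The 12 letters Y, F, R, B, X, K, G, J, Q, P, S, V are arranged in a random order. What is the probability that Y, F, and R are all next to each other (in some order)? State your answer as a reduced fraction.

There are 12! = 479001600 arrangements.
Treat the three as one block: 10! placements × 3! orders within the block = 3628800·6 = 21772800.
Probability = 21772800/479001600 = 1/22.

1/22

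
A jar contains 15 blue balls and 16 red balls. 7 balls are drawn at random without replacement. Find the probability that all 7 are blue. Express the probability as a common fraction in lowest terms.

11/4495

There are C(31,7) = 2629575 possible selections.
Selections with all blue: C(15,7) = 6435.
Probability = 6435/2629575 = 11/4495.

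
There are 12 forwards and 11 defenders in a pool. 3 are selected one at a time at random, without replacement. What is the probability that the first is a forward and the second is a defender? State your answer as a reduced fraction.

Multiply the conditional probabilities at each draw: 12/23 · 11/22 = 132/506 = 6/23.

6/23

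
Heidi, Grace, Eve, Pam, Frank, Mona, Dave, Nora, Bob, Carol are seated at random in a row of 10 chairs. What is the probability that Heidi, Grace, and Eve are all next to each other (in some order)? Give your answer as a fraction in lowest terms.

There are 10! = 3628800 arrangements.
Treat the three as one block: 8! placements × 3! orders within the block = 40320·6 = 241920.
Probability = 241920/3628800 = 1/15.

1/15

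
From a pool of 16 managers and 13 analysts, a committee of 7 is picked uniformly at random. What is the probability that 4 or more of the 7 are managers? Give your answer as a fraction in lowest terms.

18784/30015

There are C(29,7) = 1560780 ways to choose the 7.
Favorable selections (4 or more managers): C(16,4)·C(13,3) + C(16,5)·C(13,2) + C(16,6)·C(13,1) + C(16,7)·C(13,0) = 520520 + 340704 + 104104 + 11440 = 976768.
Probability = 976768/1560780 = 18784/30015.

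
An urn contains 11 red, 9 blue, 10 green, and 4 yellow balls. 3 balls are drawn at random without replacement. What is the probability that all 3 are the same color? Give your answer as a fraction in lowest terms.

373/5984

There are C(34,3) = 5984 ways to draw 3 balls.
All same color: C(11,3) + C(9,3) + C(10,3) + C(4,3) = 165 + 84 + 120 + 4 = 373.
Probability = 373/5984.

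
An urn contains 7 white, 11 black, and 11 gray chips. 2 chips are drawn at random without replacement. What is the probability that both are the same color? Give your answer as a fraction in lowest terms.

There are C(29,2) = 406 ways to draw 2 chips.
All same color: C(7,2) + C(11,2) + C(11,2) = 21 + 55 + 55 = 131.
Probability = 131/406.

131/406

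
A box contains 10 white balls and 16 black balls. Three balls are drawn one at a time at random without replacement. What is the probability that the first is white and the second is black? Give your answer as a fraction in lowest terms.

16/65

Multiply the conditional probabilities at each draw: 10/26 · 16/25 = 160/650 = 16/65.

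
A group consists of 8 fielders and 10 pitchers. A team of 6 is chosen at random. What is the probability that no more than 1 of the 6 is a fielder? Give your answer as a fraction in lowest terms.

There are C(18,6) = 18564 ways to choose the 6.
Favorable selections (no more than 1 fielder): C(8,0)·C(10,6) + C(8,1)·C(10,5) = 210 + 2016 = 2226.
Probability = 2226/18564 = 53/442.

53/442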